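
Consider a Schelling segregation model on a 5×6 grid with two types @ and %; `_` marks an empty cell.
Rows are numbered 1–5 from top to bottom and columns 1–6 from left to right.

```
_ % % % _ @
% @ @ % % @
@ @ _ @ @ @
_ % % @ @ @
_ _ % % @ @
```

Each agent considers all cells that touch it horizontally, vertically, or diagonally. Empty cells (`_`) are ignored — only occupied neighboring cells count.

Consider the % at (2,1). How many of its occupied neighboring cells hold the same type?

Occupied neighbors of (2,1): (1,2)=%, (2,2)=@, (3,1)=@, (3,2)=@.
Same type (%): 1 of 4.

1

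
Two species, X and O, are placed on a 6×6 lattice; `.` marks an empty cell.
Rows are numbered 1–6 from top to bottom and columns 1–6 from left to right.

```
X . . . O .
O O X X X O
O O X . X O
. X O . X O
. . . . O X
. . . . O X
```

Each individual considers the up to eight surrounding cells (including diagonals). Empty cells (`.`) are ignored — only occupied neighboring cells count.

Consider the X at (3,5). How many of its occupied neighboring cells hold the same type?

Occupied neighbors of (3,5): (2,4)=X, (2,5)=X, (2,6)=O, (3,6)=O, (4,5)=X, (4,6)=O.
Same type (X): 3 of 6.

3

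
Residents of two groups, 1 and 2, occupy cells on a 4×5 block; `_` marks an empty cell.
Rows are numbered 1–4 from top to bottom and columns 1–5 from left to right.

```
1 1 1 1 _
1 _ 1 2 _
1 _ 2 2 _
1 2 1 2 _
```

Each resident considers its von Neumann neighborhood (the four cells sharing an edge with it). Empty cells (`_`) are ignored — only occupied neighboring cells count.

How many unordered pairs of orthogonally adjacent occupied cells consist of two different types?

7

Scan each occupied cell's neighbors to the right and below so each pair is counted once.
From row 1: 1 unlike of 6 pairs (running 1/6).
From row 2: 2 unlike of 4 pairs (running 3/10).
From row 3: 1 unlike of 4 pairs (running 4/14).
From row 4: 3 unlike of 3 pairs (running 7/17).
Total adjacent occupied pairs: 17; unlike-type pairs: 7.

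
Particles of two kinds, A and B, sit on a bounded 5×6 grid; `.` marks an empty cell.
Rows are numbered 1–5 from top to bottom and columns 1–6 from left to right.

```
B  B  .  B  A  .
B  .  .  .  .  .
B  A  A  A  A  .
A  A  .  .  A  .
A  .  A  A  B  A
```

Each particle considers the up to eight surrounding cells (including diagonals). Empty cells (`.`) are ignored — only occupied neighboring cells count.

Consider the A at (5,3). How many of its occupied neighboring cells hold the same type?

Occupied neighbors of (5,3): (4,2)=A, (5,4)=A.
Same type (A): 2 of 2.

2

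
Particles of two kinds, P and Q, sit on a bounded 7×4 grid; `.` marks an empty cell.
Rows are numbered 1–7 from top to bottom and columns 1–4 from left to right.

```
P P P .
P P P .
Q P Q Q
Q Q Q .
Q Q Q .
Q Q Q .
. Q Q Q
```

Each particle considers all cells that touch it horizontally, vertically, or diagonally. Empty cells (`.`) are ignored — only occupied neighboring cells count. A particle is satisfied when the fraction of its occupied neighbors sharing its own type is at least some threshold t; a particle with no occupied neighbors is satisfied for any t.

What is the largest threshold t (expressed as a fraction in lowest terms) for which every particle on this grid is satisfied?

Row 1: (1,1)P 3/3 · (1,2)P 5/5 · (1,3)P 3/3
Row 2: (2,1)P 4/5 · (2,2)P 6/8 · (2,3)P 4/6
Row 3: (3,1)Q 2/5 · (3,2)P 3/8 · (3,3)Q 3/6 · (3,4)Q 2/3
Row 4: (4,1)Q 4/5 · (4,2)Q 7/8 · (4,3)Q 5/6
Row 5: (5,1)Q 5/5 · (5,2)Q 8/8 · (5,3)Q 5/5
Row 6: (6,1)Q 4/4 · (6,2)Q 7/7 · (6,3)Q 6/6
Row 7: (7,2)Q 4/4 · (7,3)Q 4/4 · (7,4)Q 2/2
The smallest same-type fraction is 3/8 at (3,2), which reduces to 3/8. Any threshold above that leaves this particle unsatisfied.

3/8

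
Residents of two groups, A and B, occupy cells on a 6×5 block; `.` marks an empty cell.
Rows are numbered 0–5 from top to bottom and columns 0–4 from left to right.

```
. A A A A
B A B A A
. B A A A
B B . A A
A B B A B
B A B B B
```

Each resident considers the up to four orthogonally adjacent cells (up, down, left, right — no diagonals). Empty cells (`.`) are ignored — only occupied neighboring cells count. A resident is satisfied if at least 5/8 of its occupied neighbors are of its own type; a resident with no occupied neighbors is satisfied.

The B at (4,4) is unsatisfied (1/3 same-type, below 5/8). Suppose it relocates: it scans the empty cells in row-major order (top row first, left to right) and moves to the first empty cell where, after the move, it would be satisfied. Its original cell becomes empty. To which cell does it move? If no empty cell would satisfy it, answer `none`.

(2,0)

Vacating (4,4). Empty cells in order:
  (0,0): 1/2 same-type → still unsatisfied.
  (2,0): 3/3 same-type → satisfied — stop here.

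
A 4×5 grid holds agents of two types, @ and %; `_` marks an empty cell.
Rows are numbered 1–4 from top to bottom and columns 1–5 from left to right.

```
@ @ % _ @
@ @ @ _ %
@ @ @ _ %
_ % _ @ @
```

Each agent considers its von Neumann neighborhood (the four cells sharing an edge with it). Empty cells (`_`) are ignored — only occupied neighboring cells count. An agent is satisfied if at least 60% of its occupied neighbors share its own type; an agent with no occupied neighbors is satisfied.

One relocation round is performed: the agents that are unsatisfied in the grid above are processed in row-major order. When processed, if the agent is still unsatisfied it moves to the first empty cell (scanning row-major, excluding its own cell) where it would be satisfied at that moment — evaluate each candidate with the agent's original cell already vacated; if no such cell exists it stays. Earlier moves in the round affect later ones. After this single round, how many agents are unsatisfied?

Initially unsatisfied (in order): (1,3), (1,5), (2,5), (3,5), (4,2), (4,5).
  (1,3): no empty cell satisfies it; stays.
  (1,5) → (3,4).
  (2,5): now satisfied by earlier moves; stays.
  (3,5) → (1,4).
  (4,2) → (1,5).
  (4,5): now satisfied by earlier moves; stays.
Resulting grid:
@ @ % % %
@ @ @ _ %
@ @ @ @ _
_ _ _ @ @
Unsatisfied now: (1,3).

1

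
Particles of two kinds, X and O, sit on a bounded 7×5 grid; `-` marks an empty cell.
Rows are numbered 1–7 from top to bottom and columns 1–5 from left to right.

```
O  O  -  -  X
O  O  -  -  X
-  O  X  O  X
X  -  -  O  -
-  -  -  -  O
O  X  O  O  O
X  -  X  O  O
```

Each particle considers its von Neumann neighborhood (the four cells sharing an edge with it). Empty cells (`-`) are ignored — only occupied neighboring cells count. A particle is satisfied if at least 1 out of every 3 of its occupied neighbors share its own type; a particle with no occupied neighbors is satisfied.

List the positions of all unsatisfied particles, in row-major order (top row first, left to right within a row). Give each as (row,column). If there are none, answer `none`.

(3,3), (6,1), (6,2), (7,1), (7,3)

Row 1: (1,1)O 2/2 ✓ · (1,2)O 2/2 ✓ · (1,5)X 1/1 ✓
Row 2: (2,1)O 2/2 ✓ · (2,2)O 3/3 ✓ · (2,5)X 2/2 ✓
Row 3: (3,2)O 1/2 ✓ · (3,3)X 0/2 ✗ · (3,4)O 1/3 ✓ · (3,5)X 1/2 ✓
Row 4: (4,1)X 0/0 ✓ · (4,4)O 1/1 ✓
Row 5: (5,5)O 1/1 ✓
Row 6: (6,1)O 0/2 ✗ · (6,2)X 0/2 ✗ · (6,3)O 1/3 ✓ · (6,4)O 3/3 ✓ · (6,5)O 3/3 ✓
Row 7: (7,1)X 0/1 ✗ · (7,3)X 0/2 ✗ · (7,4)O 2/3 ✓ · (7,5)O 2/2 ✓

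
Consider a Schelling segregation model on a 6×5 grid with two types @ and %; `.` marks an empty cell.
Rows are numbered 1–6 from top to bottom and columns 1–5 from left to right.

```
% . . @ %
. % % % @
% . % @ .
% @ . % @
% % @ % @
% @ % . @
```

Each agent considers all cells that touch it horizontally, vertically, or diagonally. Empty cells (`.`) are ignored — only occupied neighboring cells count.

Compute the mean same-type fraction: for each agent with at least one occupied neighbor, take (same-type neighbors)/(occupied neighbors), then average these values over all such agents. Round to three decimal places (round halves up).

Row 1: (1,1)% 1/1 · (1,4)@ 1/4 · (1,5)% 1/3
Row 2: (2,2)% 4/4 · (2,3)% 3/5 · (2,4)% 3/6 · (2,5)@ 2/4
Row 3: (3,1)% 2/3 · (3,3)% 4/6 · (3,4)@ 2/6
Row 4: (4,1)% 3/4 · (4,2)@ 1/6 · (4,4)% 2/6 · (4,5)@ 2/4
Row 5: (5,1)% 3/5 · (5,2)% 4/7 · (5,3)@ 2/6 · (5,4)% 2/6 · (5,5)@ 2/4
Row 6: (6,1)% 2/3 · (6,2)@ 1/5 · (6,3)% 2/4 · (6,5)@ 1/2
Sum over 23 agents: 1/1 + 1/4 + 1/3 + 4/4 + 3/5 + 3/6 + 2/4 + 2/3 + 4/6 + 2/6 + 3/4 + 1/6 + 2/6 + 2/4 + 3/5 + 4/7 + 2/6 + 2/6 + 2/4 + 2/3 + 1/5 + 2/4 + 1/2 = 2479/210; mean = 2479/210 ÷ 23 = 2479/4830 = 0.513250… → 0.513.

0.513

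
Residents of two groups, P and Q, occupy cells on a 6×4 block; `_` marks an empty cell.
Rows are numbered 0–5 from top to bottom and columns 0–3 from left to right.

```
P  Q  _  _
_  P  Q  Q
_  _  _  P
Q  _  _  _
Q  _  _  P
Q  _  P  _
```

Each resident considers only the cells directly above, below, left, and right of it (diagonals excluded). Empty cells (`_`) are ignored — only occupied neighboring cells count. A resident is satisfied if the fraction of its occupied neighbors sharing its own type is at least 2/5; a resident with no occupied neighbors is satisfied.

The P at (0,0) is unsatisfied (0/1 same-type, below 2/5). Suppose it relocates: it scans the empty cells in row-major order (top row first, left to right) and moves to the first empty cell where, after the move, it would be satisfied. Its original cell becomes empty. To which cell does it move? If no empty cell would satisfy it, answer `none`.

(1,0)

Vacating (0,0). Empty cells in order:
  (0,2): 0/2 same-type → still unsatisfied.
  (0,3): 0/1 same-type → still unsatisfied.
  (1,0): 1/1 same-type → satisfied — stop here.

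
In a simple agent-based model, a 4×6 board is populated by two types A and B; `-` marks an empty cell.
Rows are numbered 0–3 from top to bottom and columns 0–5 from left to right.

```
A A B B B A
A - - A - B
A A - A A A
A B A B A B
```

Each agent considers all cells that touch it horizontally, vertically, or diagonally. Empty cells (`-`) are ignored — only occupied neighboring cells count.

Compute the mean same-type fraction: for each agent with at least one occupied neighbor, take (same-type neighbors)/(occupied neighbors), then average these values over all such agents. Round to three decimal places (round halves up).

0.500

(0,0)A 2/2
(0,1)A 2/3
(0,2)B 1/3
(0,3)B 2/3
(0,4)B 2/4
(0,5)A 0/2
(1,0)A 4/4
(1,3)A 2/5
(1,5)B 1/4
(2,0)A 3/4
(2,1)A 4/5
(2,3)A 4/5
(2,4)A 4/7
(2,5)A 2/4
(3,0)A 2/3
(3,1)B 0/4
(3,2)A 2/4
(3,3)B 0/4
(3,4)A 3/5
(3,5)B 0/3
Sum over 20 agents: 2/2 + 2/3 + 1/3 + 2/3 + 2/4 + 0/2 + 4/4 + 2/5 + 1/4 + 3/4 + 4/5 + 4/5 + 4/7 + 2/4 + 2/3 + 0/4 + 2/4 + 0/4 + 3/5 + 0/3 = 2101/210; mean = 2101/210 ÷ 20 = 2101/4200 = 0.500238… → 0.500.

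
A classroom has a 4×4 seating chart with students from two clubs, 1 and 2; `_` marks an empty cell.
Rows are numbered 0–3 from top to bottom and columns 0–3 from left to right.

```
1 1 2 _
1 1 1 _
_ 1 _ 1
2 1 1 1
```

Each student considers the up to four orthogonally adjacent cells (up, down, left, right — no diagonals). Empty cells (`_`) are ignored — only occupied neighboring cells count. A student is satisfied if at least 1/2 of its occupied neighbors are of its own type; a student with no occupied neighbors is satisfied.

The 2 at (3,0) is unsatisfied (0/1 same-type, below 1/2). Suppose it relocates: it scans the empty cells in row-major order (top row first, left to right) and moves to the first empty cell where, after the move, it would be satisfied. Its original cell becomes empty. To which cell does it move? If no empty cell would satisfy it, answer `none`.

Vacating (3,0). Empty cells in order:
  (0,3): 1/1 same-type → satisfied — stop here.

(0,3)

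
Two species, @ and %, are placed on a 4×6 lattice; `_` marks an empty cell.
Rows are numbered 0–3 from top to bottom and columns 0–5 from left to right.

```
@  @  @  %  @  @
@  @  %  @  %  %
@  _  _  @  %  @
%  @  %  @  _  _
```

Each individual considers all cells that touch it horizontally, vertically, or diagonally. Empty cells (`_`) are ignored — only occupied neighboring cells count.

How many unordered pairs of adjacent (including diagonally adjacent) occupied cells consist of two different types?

25

Scan each occupied cell's neighbors to the right and below (and the two forward diagonals) so each pair is counted once.
From row 0: 9 unlike of 21 pairs (running 9/21).
From row 1: 8 unlike of 15 pairs (running 17/36).
From row 2: 5 unlike of 7 pairs (running 22/43).
From row 3: 3 unlike of 3 pairs (running 25/46).
Total adjacent occupied pairs: 46; unlike-type pairs: 25.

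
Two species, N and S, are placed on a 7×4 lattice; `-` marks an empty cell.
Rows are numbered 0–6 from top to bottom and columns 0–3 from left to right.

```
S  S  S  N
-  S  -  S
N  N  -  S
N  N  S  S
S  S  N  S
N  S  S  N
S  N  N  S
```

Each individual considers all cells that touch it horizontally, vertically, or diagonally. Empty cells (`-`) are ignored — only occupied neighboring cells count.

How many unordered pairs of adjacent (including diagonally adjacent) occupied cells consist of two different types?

29

Scan each occupied cell's neighbors to the right and below (and the two forward diagonals) so each pair is counted once.
Row 0: S(0,0)–S(0,1)= S(0,0)–S(1,1)= S(0,1)–S(0,2)= S(0,1)–S(1,1)= S(0,2)–N(0,3)≠ S(0,2)–S(1,3)= S(0,2)–S(1,1)= N(0,3)–S(1,3)≠  → 2/8 unlike.
Row 1: S(1,1)–N(2,1)≠ S(1,1)–N(2,0)≠ S(1,3)–S(2,3)=  → 2/3 unlike.
Row 2: N(2,0)–N(2,1)= N(2,0)–N(3,0)= N(2,0)–N(3,1)= N(2,1)–N(3,1)= N(2,1)–S(3,2)≠ N(2,1)–N(3,0)= S(2,3)–S(3,3)= S(2,3)–S(3,2)=  → 1/8 unlike.
Row 3: N(3,0)–N(3,1)= N(3,0)–S(4,0)≠ N(3,0)–S(4,1)≠ N(3,1)–S(3,2)≠ N(3,1)–S(4,1)≠ N(3,1)–N(4,2)= N(3,1)–S(4,0)≠ S(3,2)–S(3,3)= S(3,2)–N(4,2)≠ S(3,2)–S(4,3)= S(3,2)–S(4,1)= S(3,3)–S(4,3)= S(3,3)–N(4,2)≠  → 7/13 unlike.
Row 4: S(4,0)–S(4,1)= S(4,0)–N(5,0)≠ S(4,0)–S(5,1)= S(4,1)–N(4,2)≠ S(4,1)–S(5,1)= S(4,1)–S(5,2)= S(4,1)–N(5,0)≠ N(4,2)–S(4,3)≠ N(4,2)–S(5,2)≠ N(4,2)–N(5,3)= N(4,2)–S(5,1)≠ S(4,3)–N(5,3)≠ S(4,3)–S(5,2)=  → 7/13 unlike.
Row 5: N(5,0)–S(5,1)≠ N(5,0)–S(6,0)≠ N(5,0)–N(6,1)= S(5,1)–S(5,2)= S(5,1)–N(6,1)≠ S(5,1)–N(6,2)≠ S(5,1)–S(6,0)= S(5,2)–N(5,3)≠ S(5,2)–N(6,2)≠ S(5,2)–S(6,3)= S(5,2)–N(6,1)≠ N(5,3)–S(6,3)≠ N(5,3)–N(6,2)=  → 8/13 unlike.
Row 6: S(6,0)–N(6,1)≠ N(6,1)–N(6,2)= N(6,2)–S(6,3)≠  → 2/3 unlike.
Total adjacent occupied pairs: 61; unlike-type pairs: 29.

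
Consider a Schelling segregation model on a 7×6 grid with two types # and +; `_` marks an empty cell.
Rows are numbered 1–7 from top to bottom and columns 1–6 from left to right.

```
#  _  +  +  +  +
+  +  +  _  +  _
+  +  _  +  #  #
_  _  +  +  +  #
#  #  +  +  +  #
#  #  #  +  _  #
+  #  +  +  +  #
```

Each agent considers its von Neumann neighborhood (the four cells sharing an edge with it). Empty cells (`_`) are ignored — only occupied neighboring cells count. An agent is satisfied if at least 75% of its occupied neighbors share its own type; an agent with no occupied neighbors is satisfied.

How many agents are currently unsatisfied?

19

Row 1: (1,1)# 0/1 unhappy · (1,3)+ 2/2 ok · (1,4)+ 2/2 ok · (1,5)+ 3/3 ok · (1,6)+ 1/1 ok
Row 2: (2,1)+ 2/3 unhappy · (2,2)+ 3/3 ok · (2,3)+ 2/2 ok · (2,5)+ 1/2 unhappy
Row 3: (3,1)+ 2/2 ok · (3,2)+ 2/2 ok · (3,4)+ 1/2 unhappy · (3,5)# 1/4 unhappy · (3,6)# 2/2 ok
Row 4: (4,3)+ 2/2 ok · (4,4)+ 4/4 ok · (4,5)+ 2/4 unhappy · (4,6)# 2/3 unhappy
Row 5: (5,1)# 2/2 ok · (5,2)# 2/3 unhappy · (5,3)+ 2/4 unhappy · (5,4)+ 4/4 ok · (5,5)+ 2/3 unhappy · (5,6)# 2/3 unhappy
Row 6: (6,1)# 2/3 unhappy · (6,2)# 4/4 ok · (6,3)# 1/4 unhappy · (6,4)+ 2/3 unhappy · (6,6)# 2/2 ok
Row 7: (7,1)+ 0/2 unhappy · (7,2)# 1/3 unhappy · (7,3)+ 1/3 unhappy · (7,4)+ 3/3 ok · (7,5)+ 1/2 unhappy · (7,6)# 1/2 unhappy
Unsatisfied: (1,1), (2,1), (2,5), (3,4), (3,5), (4,5), (4,6), (5,2), (5,3), (5,5), (5,6), (6,1), (6,3), (6,4), (7,1), (7,2), (7,3), (7,5), (7,6) — 19 in total.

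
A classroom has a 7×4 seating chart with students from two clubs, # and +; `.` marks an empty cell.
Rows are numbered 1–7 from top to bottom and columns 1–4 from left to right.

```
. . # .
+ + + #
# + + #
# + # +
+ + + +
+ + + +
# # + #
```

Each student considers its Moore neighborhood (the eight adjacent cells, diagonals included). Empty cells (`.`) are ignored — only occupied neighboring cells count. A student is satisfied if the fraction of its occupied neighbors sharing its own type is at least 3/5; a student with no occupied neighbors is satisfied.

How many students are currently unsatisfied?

(1,3)# 1/3 ✗
(2,1)+ 2/3 ✓
(2,2)+ 4/6 ✓
(2,3)+ 3/6 ✗
(2,4)# 2/4 ✗
(3,1)# 1/5 ✗
(3,2)+ 5/8 ✓
(3,3)+ 5/8 ✓
(3,4)# 2/5 ✗
(4,1)# 1/5 ✗
(4,2)+ 5/8 ✓
(4,3)# 1/8 ✗
(4,4)+ 3/5 ✓
(5,1)+ 4/5 ✓
(5,2)+ 6/8 ✓
(5,3)+ 7/8 ✓
(5,4)+ 4/5 ✓
(6,1)+ 3/5 ✓
(6,2)+ 6/8 ✓
(6,3)+ 6/8 ✓
(6,4)+ 4/5 ✓
(7,1)# 1/3 ✗
(7,2)# 1/5 ✗
(7,3)+ 3/5 ✓
(7,4)# 0/3 ✗
Unsatisfied: (1,3), (2,3), (2,4), (3,1), (3,4), (4,1), (4,3), (7,1), (7,2), (7,4) — 10 in total.

10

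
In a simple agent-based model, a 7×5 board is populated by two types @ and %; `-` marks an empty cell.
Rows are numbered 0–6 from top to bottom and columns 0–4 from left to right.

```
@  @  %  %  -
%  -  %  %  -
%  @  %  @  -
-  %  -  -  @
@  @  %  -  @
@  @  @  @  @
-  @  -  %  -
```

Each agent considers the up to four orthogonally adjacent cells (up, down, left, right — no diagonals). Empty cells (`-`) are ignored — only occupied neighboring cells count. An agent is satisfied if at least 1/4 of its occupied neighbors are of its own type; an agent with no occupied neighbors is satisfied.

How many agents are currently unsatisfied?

5

Row 0: (0,0)@ 1/2 satisfied · (0,1)@ 1/2 satisfied · (0,2)% 2/3 satisfied · (0,3)% 2/2 satisfied
Row 1: (1,0)% 1/2 satisfied · (1,2)% 3/3 satisfied · (1,3)% 2/3 satisfied
Row 2: (2,0)% 1/2 satisfied · (2,1)@ 0/3 not · (2,2)% 1/3 satisfied · (2,3)@ 0/2 not
Row 3: (3,1)% 0/2 not · (3,4)@ 1/1 satisfied
Row 4: (4,0)@ 2/2 satisfied · (4,1)@ 2/4 satisfied · (4,2)% 0/2 not · (4,4)@ 2/2 satisfied
Row 5: (5,0)@ 2/2 satisfied · (5,1)@ 4/4 satisfied · (5,2)@ 2/3 satisfied · (5,3)@ 2/3 satisfied · (5,4)@ 2/2 satisfied
Row 6: (6,1)@ 1/1 satisfied · (6,3)% 0/1 not
Unsatisfied: (2,1), (2,3), (3,1), (4,2), (6,3) — 5 in total.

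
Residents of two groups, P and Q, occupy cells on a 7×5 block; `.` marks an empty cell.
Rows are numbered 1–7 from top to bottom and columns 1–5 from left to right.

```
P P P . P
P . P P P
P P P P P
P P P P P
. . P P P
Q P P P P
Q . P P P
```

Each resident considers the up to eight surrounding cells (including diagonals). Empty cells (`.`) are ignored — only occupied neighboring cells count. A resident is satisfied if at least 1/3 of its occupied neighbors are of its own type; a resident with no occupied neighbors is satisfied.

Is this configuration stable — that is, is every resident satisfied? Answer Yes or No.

Row 1: (1,1)P 2/2 ✓ · (1,2)P 4/4 ✓ · (1,3)P 3/3 ✓ · (1,5)P 2/2 ✓
Row 2: (2,1)P 4/4 ✓ · (2,3)P 6/6 ✓ · (2,4)P 7/7 ✓ · (2,5)P 4/4 ✓
Row 3: (3,1)P 4/4 ✓ · (3,2)P 7/7 ✓ · (3,3)P 7/7 ✓ · (3,4)P 8/8 ✓ · (3,5)P 5/5 ✓
Row 4: (4,1)P 3/3 ✓ · (4,2)P 6/6 ✓ · (4,3)P 7/7 ✓ · (4,4)P 8/8 ✓ · (4,5)P 5/5 ✓
Row 5: (5,3)P 7/7 ✓ · (5,4)P 8/8 ✓ · (5,5)P 5/5 ✓
Row 6: (6,1)Q 1/2 ✓ · (6,2)P 3/5 ✓ · (6,3)P 6/6 ✓ · (6,4)P 8/8 ✓ · (6,5)P 5/5 ✓
Row 7: (7,1)Q 1/2 ✓ · (7,3)P 4/4 ✓ · (7,4)P 5/5 ✓ · (7,5)P 3/3 ✓
All meet the threshold, so the configuration is stable.

Yes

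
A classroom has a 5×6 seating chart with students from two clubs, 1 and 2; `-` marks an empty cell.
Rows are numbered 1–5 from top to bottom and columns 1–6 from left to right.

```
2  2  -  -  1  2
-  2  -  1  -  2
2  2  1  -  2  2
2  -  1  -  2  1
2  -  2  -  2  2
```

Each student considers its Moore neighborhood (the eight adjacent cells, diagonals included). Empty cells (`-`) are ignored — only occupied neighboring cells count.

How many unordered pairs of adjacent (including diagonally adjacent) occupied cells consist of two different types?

12

Scan each occupied cell's neighbors to the right and below (and the two forward diagonals) so each pair is counted once.
From row 1: 2 unlike of 7 pairs (running 2/7).
From row 2: 2 unlike of 7 pairs (running 4/14).
From row 3: 4 unlike of 11 pairs (running 8/25).
From row 4: 4 unlike of 7 pairs (running 12/32).
From row 5: 0 unlike of 1 pairs (running 12/33).
Total adjacent occupied pairs: 33; unlike-type pairs: 12.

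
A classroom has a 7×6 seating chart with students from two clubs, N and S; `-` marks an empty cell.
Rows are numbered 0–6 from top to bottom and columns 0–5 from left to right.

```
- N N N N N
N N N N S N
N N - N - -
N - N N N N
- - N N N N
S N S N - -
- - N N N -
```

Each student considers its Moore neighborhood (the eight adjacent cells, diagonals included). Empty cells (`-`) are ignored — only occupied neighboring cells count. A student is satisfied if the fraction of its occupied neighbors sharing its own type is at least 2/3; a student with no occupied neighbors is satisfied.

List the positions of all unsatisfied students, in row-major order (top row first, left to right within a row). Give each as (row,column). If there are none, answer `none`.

(1,4), (5,0), (5,1), (5,2)

Row 0: (0,1)N 4/4 ok · (0,2)N 5/5 ok · (0,3)N 4/5 ok · (0,4)N 4/5 ok · (0,5)N 2/3 ok
Row 1: (1,0)N 4/4 ok · (1,1)N 6/6 ok · (1,2)N 7/7 ok · (1,3)N 5/6 ok · (1,4)S 0/6 unhappy · (1,5)N 2/3 ok
Row 2: (2,0)N 4/4 ok · (2,1)N 6/6 ok · (2,3)N 5/6 ok
Row 3: (3,0)N 2/2 ok · (3,2)N 5/5 ok · (3,3)N 6/6 ok · (3,4)N 6/6 ok · (3,5)N 3/3 ok
Row 4: (4,2)N 5/6 ok · (4,3)N 6/7 ok · (4,4)N 6/6 ok · (4,5)N 3/3 ok
Row 5: (5,0)S 0/1 unhappy · (5,1)N 2/4 unhappy · (5,2)S 0/6 unhappy · (5,3)N 6/7 ok
Row 6: (6,2)N 3/4 ok · (6,3)N 3/4 ok · (6,4)N 2/2 ok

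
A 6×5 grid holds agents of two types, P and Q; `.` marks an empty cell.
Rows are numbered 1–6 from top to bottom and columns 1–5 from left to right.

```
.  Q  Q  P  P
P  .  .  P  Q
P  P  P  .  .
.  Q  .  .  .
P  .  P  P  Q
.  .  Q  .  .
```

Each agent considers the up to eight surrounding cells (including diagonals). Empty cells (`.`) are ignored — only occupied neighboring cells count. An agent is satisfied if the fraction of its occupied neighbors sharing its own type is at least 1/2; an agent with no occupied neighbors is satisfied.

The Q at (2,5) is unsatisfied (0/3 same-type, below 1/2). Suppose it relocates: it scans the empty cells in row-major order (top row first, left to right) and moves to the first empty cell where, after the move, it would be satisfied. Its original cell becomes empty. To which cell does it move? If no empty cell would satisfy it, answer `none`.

Vacating (2,5). Empty cells in order:
  (1,1): 1/2 same-type → satisfied — stop here.

(1,1)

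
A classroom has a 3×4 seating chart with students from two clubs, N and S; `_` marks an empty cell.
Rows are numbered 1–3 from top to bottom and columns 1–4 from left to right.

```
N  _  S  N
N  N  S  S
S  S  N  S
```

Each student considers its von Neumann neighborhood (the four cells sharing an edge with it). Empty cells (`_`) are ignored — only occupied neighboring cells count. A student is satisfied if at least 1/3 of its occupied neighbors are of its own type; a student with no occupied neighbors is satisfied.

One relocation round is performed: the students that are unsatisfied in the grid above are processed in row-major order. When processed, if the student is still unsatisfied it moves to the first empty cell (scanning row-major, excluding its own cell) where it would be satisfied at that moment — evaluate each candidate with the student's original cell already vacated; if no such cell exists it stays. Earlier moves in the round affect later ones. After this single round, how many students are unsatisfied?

1

Initially unsatisfied (in order): (1,4), (3,3).
  (1,4) → (1,2).
  (3,3): no empty cell satisfies it; stays.
Resulting grid:
N N S _
N N S S
S S N S
Unsatisfied now: (3,3).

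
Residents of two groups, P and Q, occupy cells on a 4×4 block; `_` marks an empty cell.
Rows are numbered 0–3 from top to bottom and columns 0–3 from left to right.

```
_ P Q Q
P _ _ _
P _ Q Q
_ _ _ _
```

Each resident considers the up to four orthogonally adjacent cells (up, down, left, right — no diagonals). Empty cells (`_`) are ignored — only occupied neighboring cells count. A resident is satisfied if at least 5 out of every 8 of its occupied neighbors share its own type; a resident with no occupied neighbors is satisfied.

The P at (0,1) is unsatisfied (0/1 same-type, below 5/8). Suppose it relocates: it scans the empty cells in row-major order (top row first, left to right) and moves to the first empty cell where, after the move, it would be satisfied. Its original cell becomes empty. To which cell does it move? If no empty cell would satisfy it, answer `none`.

Vacating (0,1). Empty cells in order:
  (0,0): 1/1 same-type → satisfied — stop here.

(0,0)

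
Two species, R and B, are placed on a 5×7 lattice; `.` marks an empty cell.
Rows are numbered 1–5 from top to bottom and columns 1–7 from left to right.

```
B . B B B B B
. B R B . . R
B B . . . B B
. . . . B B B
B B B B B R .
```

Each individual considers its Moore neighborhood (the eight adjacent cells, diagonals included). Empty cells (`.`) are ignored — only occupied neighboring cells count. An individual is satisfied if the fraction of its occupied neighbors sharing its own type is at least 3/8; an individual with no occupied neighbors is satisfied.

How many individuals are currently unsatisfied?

Row 1: (1,1)B 1/1 ok · (1,3)B 3/4 ok · (1,4)B 3/4 ok · (1,5)B 3/3 ok · (1,6)B 2/3 ok · (1,7)B 1/2 ok
Row 2: (2,2)B 4/5 ok · (2,3)R 0/5 unhappy · (2,4)B 3/4 ok · (2,7)R 0/4 unhappy
Row 3: (3,1)B 2/2 ok · (3,2)B 2/3 ok · (3,6)B 4/5 ok · (3,7)B 3/4 ok
Row 4: (4,5)B 4/5 ok · (4,6)B 5/6 ok · (4,7)B 3/4 ok
Row 5: (5,1)B 1/1 ok · (5,2)B 2/2 ok · (5,3)B 2/2 ok · (5,4)B 3/3 ok · (5,5)B 3/4 ok · (5,6)R 0/4 unhappy
Unsatisfied: (2,3), (2,7), (5,6) — 3 in total.

3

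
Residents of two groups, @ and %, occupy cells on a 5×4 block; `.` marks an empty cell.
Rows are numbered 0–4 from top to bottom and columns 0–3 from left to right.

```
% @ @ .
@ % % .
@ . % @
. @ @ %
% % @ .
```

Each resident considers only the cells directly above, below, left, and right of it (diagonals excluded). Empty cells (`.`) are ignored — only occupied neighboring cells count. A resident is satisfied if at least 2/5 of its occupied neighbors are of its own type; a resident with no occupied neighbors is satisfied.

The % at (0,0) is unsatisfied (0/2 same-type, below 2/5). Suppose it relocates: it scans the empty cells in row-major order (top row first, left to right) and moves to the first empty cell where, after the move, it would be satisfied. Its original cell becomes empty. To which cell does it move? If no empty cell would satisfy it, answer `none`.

(1,3)

Vacating (0,0). Empty cells in order:
  (0,3): 0/1 same-type → still unsatisfied.
  (1,3): 1/2 same-type → satisfied — stop here.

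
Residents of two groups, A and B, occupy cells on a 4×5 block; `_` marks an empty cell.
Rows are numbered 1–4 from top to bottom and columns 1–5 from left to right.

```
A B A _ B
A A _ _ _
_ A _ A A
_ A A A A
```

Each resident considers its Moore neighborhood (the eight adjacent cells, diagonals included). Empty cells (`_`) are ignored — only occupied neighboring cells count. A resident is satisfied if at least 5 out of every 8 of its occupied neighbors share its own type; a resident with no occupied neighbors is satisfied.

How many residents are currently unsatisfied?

2

(1,1)A 2/3 satisfied
(1,2)B 0/4 not
(1,3)A 1/2 not
(1,5)B 0/0 satisfied
(2,1)A 3/4 satisfied
(2,2)A 4/5 satisfied
(3,2)A 4/4 satisfied
(3,4)A 4/4 satisfied
(3,5)A 3/3 satisfied
(4,2)A 2/2 satisfied
(4,3)A 4/4 satisfied
(4,4)A 4/4 satisfied
(4,5)A 3/3 satisfied
Unsatisfied: (1,2), (1,3) — 2 in total.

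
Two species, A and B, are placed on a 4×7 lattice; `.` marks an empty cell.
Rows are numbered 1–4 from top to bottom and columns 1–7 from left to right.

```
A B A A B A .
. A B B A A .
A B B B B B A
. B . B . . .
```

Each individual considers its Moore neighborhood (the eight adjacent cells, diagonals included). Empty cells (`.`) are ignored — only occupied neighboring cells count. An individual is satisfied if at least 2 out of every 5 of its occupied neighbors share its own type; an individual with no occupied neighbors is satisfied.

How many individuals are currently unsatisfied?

5

Row 1: (1,1)A 1/2 ok · (1,2)B 1/4 unhappy · (1,3)A 2/5 ok · (1,4)A 2/5 ok · (1,5)B 1/5 unhappy · (1,6)A 2/3 ok
Row 2: (2,2)A 3/7 ok · (2,3)B 5/8 ok · (2,4)B 5/8 ok · (2,5)A 3/8 unhappy · (2,6)A 3/6 ok
Row 3: (3,1)A 1/3 unhappy · (3,2)B 3/5 ok · (3,3)B 6/7 ok · (3,4)B 5/6 ok · (3,5)B 4/6 ok · (3,6)B 1/4 unhappy · (3,7)A 1/2 ok
Row 4: (4,2)B 2/3 ok · (4,4)B 3/3 ok
Unsatisfied: (1,2), (1,5), (2,5), (3,1), (3,6) — 5 in total.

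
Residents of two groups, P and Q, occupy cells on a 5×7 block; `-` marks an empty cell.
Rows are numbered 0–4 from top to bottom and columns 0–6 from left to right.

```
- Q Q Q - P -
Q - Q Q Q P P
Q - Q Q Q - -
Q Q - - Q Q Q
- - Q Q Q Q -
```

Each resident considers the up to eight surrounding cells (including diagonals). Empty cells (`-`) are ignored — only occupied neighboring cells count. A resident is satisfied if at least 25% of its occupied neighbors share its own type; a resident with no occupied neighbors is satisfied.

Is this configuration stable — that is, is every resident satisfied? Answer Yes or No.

(0,1)Q 3/3 ok
(0,2)Q 4/4 ok
(0,3)Q 4/4 ok
(0,5)P 2/3 ok
(1,0)Q 2/2 ok
(1,2)Q 6/6 ok
(1,3)Q 7/7 ok
(1,4)Q 4/6 ok
(1,5)P 2/4 ok
(1,6)P 2/2 ok
(2,0)Q 3/3 ok
(2,2)Q 4/4 ok
(2,3)Q 6/6 ok
(2,4)Q 5/6 ok
(3,0)Q 2/2 ok
(3,1)Q 4/4 ok
(3,4)Q 6/6 ok
(3,5)Q 5/5 ok
(3,6)Q 2/2 ok
(4,2)Q 2/2 ok
(4,3)Q 3/3 ok
(4,4)Q 4/4 ok
(4,5)Q 4/4 ok
All meet the threshold, so the configuration is stable.

Yes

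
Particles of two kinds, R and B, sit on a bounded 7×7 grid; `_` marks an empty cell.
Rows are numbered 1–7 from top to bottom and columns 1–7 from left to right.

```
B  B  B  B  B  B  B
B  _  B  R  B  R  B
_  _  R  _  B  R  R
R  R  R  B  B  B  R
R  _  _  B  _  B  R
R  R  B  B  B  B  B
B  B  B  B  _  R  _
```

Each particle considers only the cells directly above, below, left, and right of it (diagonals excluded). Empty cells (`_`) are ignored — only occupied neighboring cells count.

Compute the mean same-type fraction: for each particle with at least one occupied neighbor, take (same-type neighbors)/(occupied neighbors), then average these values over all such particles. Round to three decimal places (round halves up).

Row 1: (1,1)B 2/2 · (1,2)B 2/2 · (1,3)B 3/3 · (1,4)B 2/3 · (1,5)B 3/3 · (1,6)B 2/3 · (1,7)B 2/2
Row 2: (2,1)B 1/1 · (2,3)B 1/3 · (2,4)R 0/3 · (2,5)B 2/4 · (2,6)R 1/4 · (2,7)B 1/3
Row 3: (3,3)R 1/2 · (3,5)B 2/3 · (3,6)R 2/4 · (3,7)R 2/3
Row 4: (4,1)R 2/2 · (4,2)R 2/2 · (4,3)R 2/3 · (4,4)B 2/3 · (4,5)B 3/3 · (4,6)B 2/4 · (4,7)R 2/3
Row 5: (5,1)R 2/2 · (5,4)B 2/2 · (5,6)B 2/3 · (5,7)R 1/3
Row 6: (6,1)R 2/3 · (6,2)R 1/3 · (6,3)B 2/3 · (6,4)B 4/4 · (6,5)B 2/2 · (6,6)B 3/4 · (6,7)B 1/2
Row 7: (7,1)B 1/2 · (7,2)B 2/3 · (7,3)B 3/3 · (7,4)B 2/2 · (7,6)R 0/1
Sum over 40 particles: 2/2 + 2/2 + 3/3 + 2/3 + 3/3 + 2/3 + 2/2 + 1/1 + 1/3 + 0/3 + 2/4 + 1/4 + 1/3 + 1/2 + 2/3 + 2/4 + 2/3 + 2/2 + 2/2 + 2/3 + 2/3 + 3/3 + 2/4 + 2/3 + 2/2 + 2/2 + 2/3 + 1/3 + 2/3 + 1/3 + 2/3 + 4/4 + 2/2 + 3/4 + 1/2 + 1/2 + 2/3 + 3/3 + 2/2 + 0/1 = 83/3; mean = 83/3 ÷ 40 = 83/120 = 0.691666… → 0.692.

0.692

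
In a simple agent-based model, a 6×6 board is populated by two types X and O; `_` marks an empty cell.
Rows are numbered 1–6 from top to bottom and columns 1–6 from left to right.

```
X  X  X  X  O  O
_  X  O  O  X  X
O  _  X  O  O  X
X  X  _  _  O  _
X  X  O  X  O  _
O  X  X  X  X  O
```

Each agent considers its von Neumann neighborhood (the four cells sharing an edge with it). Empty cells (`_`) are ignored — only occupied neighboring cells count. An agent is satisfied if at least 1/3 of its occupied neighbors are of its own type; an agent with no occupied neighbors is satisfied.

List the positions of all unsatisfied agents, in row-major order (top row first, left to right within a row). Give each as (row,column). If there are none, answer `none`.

(1,1)X 1/1 ✓
(1,2)X 3/3 ✓
(1,3)X 2/3 ✓
(1,4)X 1/3 ✓
(1,5)O 1/3 ✓
(1,6)O 1/2 ✓
(2,2)X 1/2 ✓
(2,3)O 1/4 ✗
(2,4)O 2/4 ✓
(2,5)X 1/4 ✗
(2,6)X 2/3 ✓
(3,1)O 0/1 ✗
(3,3)X 0/2 ✗
(3,4)O 2/3 ✓
(3,5)O 2/4 ✓
(3,6)X 1/2 ✓
(4,1)X 2/3 ✓
(4,2)X 2/2 ✓
(4,5)O 2/2 ✓
(5,1)X 2/3 ✓
(5,2)X 3/4 ✓
(5,3)O 0/3 ✗
(5,4)X 1/3 ✓
(5,5)O 1/3 ✓
(6,1)O 0/2 ✗
(6,2)X 2/3 ✓
(6,3)X 2/3 ✓
(6,4)X 3/3 ✓
(6,5)X 1/3 ✓
(6,6)O 0/1 ✗

(2,3), (2,5), (3,1), (3,3), (5,3), (6,1), (6,6)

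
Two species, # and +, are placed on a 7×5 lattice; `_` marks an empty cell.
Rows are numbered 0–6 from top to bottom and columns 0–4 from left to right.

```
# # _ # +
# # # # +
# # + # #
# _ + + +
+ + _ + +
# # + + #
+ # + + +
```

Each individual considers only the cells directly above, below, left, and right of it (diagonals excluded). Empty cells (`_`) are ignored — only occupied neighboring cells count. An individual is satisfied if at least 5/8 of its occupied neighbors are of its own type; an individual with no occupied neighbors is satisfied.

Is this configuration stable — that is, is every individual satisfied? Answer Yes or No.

No

Row 0: (0,0)# 2/2 satisfied · (0,1)# 2/2 satisfied · (0,3)# 1/2 not · (0,4)+ 1/2 not
Row 1: (1,0)# 3/3 satisfied · (1,1)# 4/4 satisfied · (1,2)# 2/3 satisfied · (1,3)# 3/4 satisfied · (1,4)+ 1/3 not
Row 2: (2,0)# 3/3 satisfied · (2,1)# 2/3 satisfied · (2,2)+ 1/4 not · (2,3)# 2/4 not · (2,4)# 1/3 not
Row 3: (3,0)# 1/2 not · (3,2)+ 2/2 satisfied · (3,3)+ 3/4 satisfied · (3,4)+ 2/3 satisfied
Row 4: (4,0)+ 1/3 not · (4,1)+ 1/2 not · (4,3)+ 3/3 satisfied · (4,4)+ 2/3 satisfied
Row 5: (5,0)# 1/3 not · (5,1)# 2/4 not · (5,2)+ 2/3 satisfied · (5,3)+ 3/4 satisfied · (5,4)# 0/3 not
Row 6: (6,0)+ 0/2 not · (6,1)# 1/3 not · (6,2)+ 2/3 satisfied · (6,3)+ 3/3 satisfied · (6,4)+ 1/2 not
For instance (0,3) has only 1/2 same-type neighbors, below 5/8.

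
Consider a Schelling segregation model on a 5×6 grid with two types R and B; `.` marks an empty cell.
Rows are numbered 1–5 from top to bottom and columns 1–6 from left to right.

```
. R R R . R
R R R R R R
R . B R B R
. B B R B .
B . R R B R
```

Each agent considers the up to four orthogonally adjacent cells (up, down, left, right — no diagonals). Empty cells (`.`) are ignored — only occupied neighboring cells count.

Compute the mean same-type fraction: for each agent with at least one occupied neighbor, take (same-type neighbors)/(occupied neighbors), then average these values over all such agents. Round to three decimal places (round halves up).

0.703

Row 1: (1,2)R 2/2 · (1,3)R 3/3 · (1,4)R 2/2 · (1,6)R 1/1
Row 2: (2,1)R 2/2 · (2,2)R 3/3 · (2,3)R 3/4 · (2,4)R 4/4 · (2,5)R 2/3 · (2,6)R 3/3
Row 3: (3,1)R 1/1 · (3,3)B 1/3 · (3,4)R 2/4 · (3,5)B 1/4 · (3,6)R 1/2
Row 4: (4,2)B 1/1 · (4,3)B 2/4 · (4,4)R 2/4 · (4,5)B 2/3
Row 5: (5,1)B — no occupied neighbors · (5,3)R 1/2 · (5,4)R 2/3 · (5,5)B 1/3 · (5,6)R 0/1
Sum over 23 agents: 2/2 + 3/3 + 2/2 + 1/1 + 2/2 + 3/3 + 3/4 + 4/4 + 2/3 + 3/3 + 1/1 + 1/3 + 2/4 + 1/4 + 1/2 + 1/1 + 2/4 + 2/4 + 2/3 + 1/2 + 2/3 + 1/3 + 0/1 = 97/6; mean = 97/6 ÷ 23 = 97/138 = 0.702898… → 0.703.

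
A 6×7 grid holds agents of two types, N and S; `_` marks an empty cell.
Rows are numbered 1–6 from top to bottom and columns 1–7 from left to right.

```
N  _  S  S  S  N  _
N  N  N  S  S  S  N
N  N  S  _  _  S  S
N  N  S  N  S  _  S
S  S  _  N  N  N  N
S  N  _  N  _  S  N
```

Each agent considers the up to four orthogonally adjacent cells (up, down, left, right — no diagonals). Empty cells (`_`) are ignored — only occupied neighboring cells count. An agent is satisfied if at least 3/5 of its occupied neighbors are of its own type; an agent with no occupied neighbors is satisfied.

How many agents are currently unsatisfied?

16

Row 1: (1,1)N 1/1 ok · (1,3)S 1/2 unhappy · (1,4)S 3/3 ok · (1,5)S 2/3 ok · (1,6)N 0/2 unhappy
Row 2: (2,1)N 3/3 ok · (2,2)N 3/3 ok · (2,3)N 1/4 unhappy · (2,4)S 2/3 ok · (2,5)S 3/3 ok · (2,6)S 2/4 unhappy · (2,7)N 0/2 unhappy
Row 3: (3,1)N 3/3 ok · (3,2)N 3/4 ok · (3,3)S 1/3 unhappy · (3,6)S 2/2 ok · (3,7)S 2/3 ok
Row 4: (4,1)N 2/3 ok · (4,2)N 2/4 unhappy · (4,3)S 1/3 unhappy · (4,4)N 1/3 unhappy · (4,5)S 0/2 unhappy · (4,7)S 1/2 unhappy
Row 5: (5,1)S 2/3 ok · (5,2)S 1/3 unhappy · (5,4)N 3/3 ok · (5,5)N 2/3 ok · (5,6)N 2/3 ok · (5,7)N 2/3 ok
Row 6: (6,1)S 1/2 unhappy · (6,2)N 0/2 unhappy · (6,4)N 1/1 ok · (6,6)S 0/2 unhappy · (6,7)N 1/2 unhappy
Unsatisfied: (1,3), (1,6), (2,3), (2,6), (2,7), (3,3), (4,2), (4,3), (4,4), (4,5), (4,7), (5,2), (6,1), (6,2), (6,6), (6,7) — 16 in total.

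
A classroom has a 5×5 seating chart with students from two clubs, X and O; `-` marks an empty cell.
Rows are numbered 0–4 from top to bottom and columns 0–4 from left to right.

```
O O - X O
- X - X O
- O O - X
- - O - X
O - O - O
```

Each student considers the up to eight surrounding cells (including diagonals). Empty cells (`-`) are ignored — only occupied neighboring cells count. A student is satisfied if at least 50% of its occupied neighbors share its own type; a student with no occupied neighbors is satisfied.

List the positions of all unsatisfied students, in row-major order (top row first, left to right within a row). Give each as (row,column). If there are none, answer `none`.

Row 0: (0,0)O 1/2 ok · (0,1)O 1/2 ok · (0,3)X 1/3 unhappy · (0,4)O 1/3 unhappy
Row 1: (1,1)X 0/4 unhappy · (1,3)X 2/5 unhappy · (1,4)O 1/4 unhappy
Row 2: (2,1)O 2/3 ok · (2,2)O 2/4 ok · (2,4)X 2/3 ok
Row 3: (3,2)O 3/3 ok · (3,4)X 1/2 ok
Row 4: (4,0)O 0/0 ok · (4,2)O 1/1 ok · (4,4)O 0/1 unhappy

(0,3), (0,4), (1,1), (1,3), (1,4), (4,4)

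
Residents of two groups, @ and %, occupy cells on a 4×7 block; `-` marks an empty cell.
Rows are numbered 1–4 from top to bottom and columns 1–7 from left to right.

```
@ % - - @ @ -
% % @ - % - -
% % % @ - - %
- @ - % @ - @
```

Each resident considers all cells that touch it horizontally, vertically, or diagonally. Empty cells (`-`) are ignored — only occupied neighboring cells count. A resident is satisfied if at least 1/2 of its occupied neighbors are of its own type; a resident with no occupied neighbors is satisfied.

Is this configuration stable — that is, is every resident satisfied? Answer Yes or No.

Row 1: (1,1)@ 0/3 not · (1,2)% 2/4 satisfied · (1,5)@ 1/2 satisfied · (1,6)@ 1/2 satisfied
Row 2: (2,1)% 4/5 satisfied · (2,2)% 5/7 satisfied · (2,3)@ 1/5 not · (2,5)% 0/3 not
Row 3: (3,1)% 3/4 satisfied · (3,2)% 4/6 satisfied · (3,3)% 3/6 satisfied · (3,4)@ 2/5 not · (3,7)% 0/1 not
Row 4: (4,2)@ 0/3 not · (4,4)% 1/3 not · (4,5)@ 1/2 satisfied · (4,7)@ 0/1 not
For instance (1,1) has only 0/3 same-type neighbors, below 1/2.

No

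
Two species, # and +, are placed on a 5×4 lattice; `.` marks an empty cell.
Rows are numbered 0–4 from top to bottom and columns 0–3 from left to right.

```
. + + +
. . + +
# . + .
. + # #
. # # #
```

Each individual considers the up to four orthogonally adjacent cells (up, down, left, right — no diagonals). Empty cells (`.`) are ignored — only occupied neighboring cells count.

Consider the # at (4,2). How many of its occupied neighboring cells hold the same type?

Occupied neighbors of (4,2): (3,2)=#, (4,1)=#, (4,3)=#.
Same type (#): 3 of 3.

3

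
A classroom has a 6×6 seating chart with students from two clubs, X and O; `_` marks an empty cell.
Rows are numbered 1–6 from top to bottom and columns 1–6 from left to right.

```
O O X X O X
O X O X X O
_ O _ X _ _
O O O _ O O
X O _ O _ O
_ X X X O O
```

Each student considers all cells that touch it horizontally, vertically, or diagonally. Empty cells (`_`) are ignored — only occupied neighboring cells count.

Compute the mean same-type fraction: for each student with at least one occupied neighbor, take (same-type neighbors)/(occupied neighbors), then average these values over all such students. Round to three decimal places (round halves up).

Row 1: (1,1)O 2/3 · (1,2)O 3/5 · (1,3)X 3/5 · (1,4)X 3/5 · (1,5)O 1/5 · (1,6)X 1/3
Row 2: (2,1)O 3/4 · (2,2)X 1/6 · (2,3)O 2/7 · (2,4)X 4/6 · (2,5)X 4/6 · (2,6)O 1/3
Row 3: (3,2)O 5/6 · (3,4)X 2/5
Row 4: (4,1)O 3/4 · (4,2)O 4/5 · (4,3)O 4/5 · (4,5)O 3/4 · (4,6)O 2/2
Row 5: (5,1)X 1/4 · (5,2)O 3/6 · (5,4)O 3/5 · (5,6)O 4/4
Row 6: (6,2)X 2/3 · (6,3)X 2/4 · (6,4)X 1/3 · (6,5)O 3/4 · (6,6)O 2/2
Sum over 28 students: 2/3 + 3/5 + 3/5 + 3/5 + 1/5 + 1/3 + 3/4 + 1/6 + 2/7 + 4/6 + 4/6 + 1/3 + 5/6 + 2/5 + 3/4 + 4/5 + 4/5 + 3/4 + 2/2 + 1/4 + 3/6 + 3/5 + 4/4 + 2/3 + 2/4 + 1/3 + 3/4 + 2/2 = 7057/420; mean = 7057/420 ÷ 28 = 7057/11760 = 0.600085… → 0.600.

0.600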